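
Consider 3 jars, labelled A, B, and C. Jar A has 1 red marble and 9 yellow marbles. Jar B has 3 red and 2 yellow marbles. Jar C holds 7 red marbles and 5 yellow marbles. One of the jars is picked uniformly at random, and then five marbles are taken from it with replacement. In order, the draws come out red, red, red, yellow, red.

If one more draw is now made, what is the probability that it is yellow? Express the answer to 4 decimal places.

0.4085

For each hypothesis, P(data | H) works out to: P(data | jar A) = (1/10)(1/10)(1/10)(9/10)(1/10) = 9e-05; P(data | jar B) = (3/5)(3/5)(3/5)(2/5)(3/5) = 0.05184; P(data | jar C) = (7/12)(7/12)(7/12)(5/12)(7/12) = 0.048245.
Multiplying each by its prior: 1/3 · 9e-05 = 3e-05, 1/3 · 0.05184 = 0.01728, 1/3 · 0.048245 = 0.016082; summing to 0.033392.
Dividing through by the total gives posterior P(jar A | data) = 0.00089842, P(jar B | data) = 0.51749, P(jar C | data) = 0.48161.
The predictive probability is P(yellow next | data) = (9/10)(0.00089842) + (2/5)(0.51749) + (5/12)(0.48161) = 0.40848.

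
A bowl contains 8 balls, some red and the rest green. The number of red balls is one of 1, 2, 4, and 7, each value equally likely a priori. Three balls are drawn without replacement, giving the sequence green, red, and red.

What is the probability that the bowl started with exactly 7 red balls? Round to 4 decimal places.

Compute the likelihood of the observed sequence for each case: P(data | r = 1) = (7/8)(1/7)(0/6) = 0; P(data | r = 2) = (6/8)(2/7)(1/6) = 1/28; P(data | r = 4) = (4/8)(4/7)(3/6) = 1/7; P(data | r = 7) = (1/8)(7/7)(6/6) = 1/8.
Multiplying each by its prior: 1/4 · 0 = 0, 1/4 · 1/28 = 1/112, 1/4 · 1/7 = 1/28, 1/4 · 1/8 = 1/32; with total 17/224.
By Bayes' rule, P(r = 7 | data) = (1/32) / (17/224) = 7/17.

0.4118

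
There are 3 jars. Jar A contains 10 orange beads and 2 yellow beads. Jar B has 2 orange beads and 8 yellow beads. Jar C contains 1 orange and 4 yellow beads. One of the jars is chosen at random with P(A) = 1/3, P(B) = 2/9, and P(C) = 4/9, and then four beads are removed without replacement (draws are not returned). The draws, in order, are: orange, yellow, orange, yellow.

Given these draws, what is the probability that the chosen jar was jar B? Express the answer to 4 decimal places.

0.4944

Compute the likelihood of the observed sequence for each case: P(data | jar A) = (10/12)(2/11)(9/10)(1/9) = 0.015152; P(data | jar B) = (2/10)(8/9)(1/8)(7/7) = 0.022222; P(data | jar C) = (1/5)(4/4)(0/3) = 0.
Weighting by the prior gives 1/3 · 0.015152 = 0.0050505, 2/9 · 0.022222 = 0.0049383, 4/9 · 0 = 0; these sum to 0.0099888.
Therefore the posterior P(jar B | data) = (0.0049383) / (0.0099888) = 0.49438.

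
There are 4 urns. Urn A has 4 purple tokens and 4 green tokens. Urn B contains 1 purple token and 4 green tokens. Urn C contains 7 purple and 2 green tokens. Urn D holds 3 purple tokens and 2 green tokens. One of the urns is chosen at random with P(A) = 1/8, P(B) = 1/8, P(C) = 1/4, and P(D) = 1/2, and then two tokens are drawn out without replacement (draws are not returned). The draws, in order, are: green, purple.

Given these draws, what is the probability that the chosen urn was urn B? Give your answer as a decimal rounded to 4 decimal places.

For each hypothesis, P(data | H) works out to: P(data | urn A) = (4/8)(4/7) = 0.28571; P(data | urn B) = (4/5)(1/4) = 0.2; P(data | urn C) = (2/9)(7/8) = 0.19444; P(data | urn D) = (2/5)(3/4) = 0.3.
Multiplying each by its prior: 1/8 · 0.28571 = 0.035714, 1/8 · 0.2 = 0.025, 1/4 · 0.19444 = 0.048611, 1/2 · 0.3 = 0.15; summing to 0.25933.
So P(urn B | data) = (0.025) / (0.25933) = 0.096404.

0.0964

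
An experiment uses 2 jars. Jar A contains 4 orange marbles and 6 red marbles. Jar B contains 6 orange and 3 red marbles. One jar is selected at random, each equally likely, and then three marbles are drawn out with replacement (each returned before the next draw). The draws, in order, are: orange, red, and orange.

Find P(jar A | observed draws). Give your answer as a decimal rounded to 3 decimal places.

0.393

Under each hypothesis, the probability of the observed sequence is: P(data | jar A) = (4/10)(6/10)(4/10) = 0.096; P(data | jar B) = (6/9)(3/9)(6/9) = 0.14815.
Multiplying each by its prior: 1/2 · 0.096 = 0.048, 1/2 · 0.14815 = 0.074074; with total 0.12207.
By Bayes' rule, P(jar A | data) = (0.048) / (0.12207) = 0.3932.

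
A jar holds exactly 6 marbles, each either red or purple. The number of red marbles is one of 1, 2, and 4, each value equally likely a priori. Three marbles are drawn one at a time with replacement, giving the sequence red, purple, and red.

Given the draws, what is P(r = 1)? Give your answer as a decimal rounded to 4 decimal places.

For each hypothesis, P(data | H) works out to: P(data | r = 1) = (1/6)(5/6)(1/6) = 5/216; P(data | r = 2) = (2/6)(4/6)(2/6) = 2/27; P(data | r = 4) = (4/6)(2/6)(4/6) = 4/27.
Weighting by the prior gives 1/3 · 5/216 = 5/648, 1/3 · 2/27 = 2/81, 1/3 · 4/27 = 4/81; summing to 53/648.
By Bayes' rule, P(r = 1 | data) = (5/648) / (53/648) = 5/53.

0.0943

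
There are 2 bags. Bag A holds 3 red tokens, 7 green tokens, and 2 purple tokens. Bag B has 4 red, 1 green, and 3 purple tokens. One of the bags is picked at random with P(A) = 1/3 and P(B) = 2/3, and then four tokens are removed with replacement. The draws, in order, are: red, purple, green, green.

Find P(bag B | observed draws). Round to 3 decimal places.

The likelihood of the observed sequence under each hypothesis: P(data | bag A) = (3/12)(2/12)(7/12)(7/12) = 0.014178; P(data | bag B) = (4/8)(3/8)(1/8)(1/8) = 0.0029297.
Weighting by the prior gives 1/3 · 0.014178 = 0.0047261, 2/3 · 0.0029297 = 0.0019531; these sum to 0.0066792.
So P(bag B | data) = (0.0019531) / (0.0066792) = 0.29242.

0.292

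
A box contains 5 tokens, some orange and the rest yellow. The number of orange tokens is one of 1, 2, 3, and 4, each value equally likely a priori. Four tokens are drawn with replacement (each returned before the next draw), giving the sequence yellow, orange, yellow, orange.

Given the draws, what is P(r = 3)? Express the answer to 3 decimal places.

0.346

Compute the likelihood of the observed sequence for each case: P(data | r = 1) = (4/5)(1/5)(4/5)(1/5) = 16/625; P(data | r = 2) = (3/5)(2/5)(3/5)(2/5) = 36/625; P(data | r = 3) = (2/5)(3/5)(2/5)(3/5) = 36/625; P(data | r = 4) = (1/5)(4/5)(1/5)(4/5) = 16/625.
Multiplying each by its prior: 1/4 · 16/625 = 4/625, 1/4 · 36/625 = 9/625, 1/4 · 36/625 = 9/625, 1/4 · 16/625 = 4/625; these sum to 26/625.
So P(r = 3 | data) = (9/625) / (26/625) = 9/26.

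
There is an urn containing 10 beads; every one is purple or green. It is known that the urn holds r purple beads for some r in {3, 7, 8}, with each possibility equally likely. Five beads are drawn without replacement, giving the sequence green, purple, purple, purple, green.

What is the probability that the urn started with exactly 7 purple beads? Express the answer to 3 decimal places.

0.577

For each hypothesis, P(data | H) works out to: P(data | r = 3) = (7/10)(3/9)(2/8)(1/7)(6/6) = 1/120; P(data | r = 7) = (3/10)(7/9)(6/8)(5/7)(2/6) = 1/24; P(data | r = 8) = (2/10)(8/9)(7/8)(6/7)(1/6) = 1/45.
Weighting by the prior gives 1/3 · 1/120 = 1/360, 1/3 · 1/24 = 1/72, 1/3 · 1/45 = 1/135; these sum to 13/540.
Hence P(r = 7 | data) = (1/72) / (13/540) = 15/26.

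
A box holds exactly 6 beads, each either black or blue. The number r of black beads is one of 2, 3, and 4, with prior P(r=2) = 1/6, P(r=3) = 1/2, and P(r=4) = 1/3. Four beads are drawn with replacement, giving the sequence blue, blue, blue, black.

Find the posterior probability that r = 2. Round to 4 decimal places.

0.2943

Compute the likelihood of the observed sequence for each case: P(data | r = 2) = (4/6)(4/6)(4/6)(2/6) = 0.098765; P(data | r = 3) = (3/6)(3/6)(3/6)(3/6) = 0.0625; P(data | r = 4) = (2/6)(2/6)(2/6)(4/6) = 0.024691.
Weighting by the prior gives 1/6 · 0.098765 = 0.016461, 1/2 · 0.0625 = 0.03125, 1/3 · 0.024691 = 0.0082305; with total 0.055941.
By Bayes' rule, P(r = 2 | data) = (0.016461) / (0.055941) = 0.29425.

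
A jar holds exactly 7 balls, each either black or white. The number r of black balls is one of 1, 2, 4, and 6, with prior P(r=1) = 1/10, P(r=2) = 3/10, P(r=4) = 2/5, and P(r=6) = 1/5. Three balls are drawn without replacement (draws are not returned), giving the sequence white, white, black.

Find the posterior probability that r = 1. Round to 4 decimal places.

0.1220

For each hypothesis, P(data | H) works out to: P(data | r = 1) = (6/7)(5/6)(1/5) = 1/7; P(data | r = 2) = (5/7)(4/6)(2/5) = 4/21; P(data | r = 4) = (3/7)(2/6)(4/5) = 4/35; P(data | r = 6) = (1/7)(0/6) = 0.
The prior-weighted likelihoods are 1/10 · 1/7 = 1/70, 3/10 · 4/21 = 2/35, 2/5 · 4/35 = 8/175, 1/5 · 0 = 0; summing to 41/350.
So P(r = 1 | data) = (1/70) / (41/350) = 5/41.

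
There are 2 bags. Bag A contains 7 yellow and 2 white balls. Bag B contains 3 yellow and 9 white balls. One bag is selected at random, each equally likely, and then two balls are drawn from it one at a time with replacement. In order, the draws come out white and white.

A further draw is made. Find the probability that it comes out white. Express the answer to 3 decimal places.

The likelihood of the observed sequence under each hypothesis: P(data | bag A) = (2/9)(2/9) = 0.049383; P(data | bag B) = (9/12)(9/12) = 0.5625.
The prior-weighted likelihoods are 1/2 · 0.049383 = 0.024691, 1/2 · 0.5625 = 0.28125; with total 0.30594.
Normalising, the posterior is P(bag A | data) = 0.080706, P(bag B | data) = 0.91929.
Averaging over the posterior, P(white next | data) = (2/9)(0.080706) + (3/4)(0.91929) = 0.70741.

0.707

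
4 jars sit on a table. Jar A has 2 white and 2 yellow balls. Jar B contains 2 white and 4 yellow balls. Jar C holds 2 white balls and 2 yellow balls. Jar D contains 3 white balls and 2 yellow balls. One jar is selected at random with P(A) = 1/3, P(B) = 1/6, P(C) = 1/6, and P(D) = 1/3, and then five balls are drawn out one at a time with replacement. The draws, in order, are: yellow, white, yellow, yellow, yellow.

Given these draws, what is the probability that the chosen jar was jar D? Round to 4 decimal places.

0.1614

The likelihood of the observed sequence under each hypothesis: P(data | jar A) = (2/4)(2/4)(2/4)(2/4)(2/4) = 0.03125; P(data | jar B) = (4/6)(2/6)(4/6)(4/6)(4/6) = 0.065844; P(data | jar C) = (2/4)(2/4)(2/4)(2/4)(2/4) = 0.03125; P(data | jar D) = (2/5)(3/5)(2/5)(2/5)(2/5) = 0.01536.
Weighting by the prior gives 1/3 · 0.03125 = 0.010417, 1/6 · 0.065844 = 0.010974, 1/6 · 0.03125 = 0.0052083, 1/3 · 0.01536 = 0.00512; summing to 0.031719.
Hence P(jar D | data) = (0.00512) / (0.031719) = 0.16142.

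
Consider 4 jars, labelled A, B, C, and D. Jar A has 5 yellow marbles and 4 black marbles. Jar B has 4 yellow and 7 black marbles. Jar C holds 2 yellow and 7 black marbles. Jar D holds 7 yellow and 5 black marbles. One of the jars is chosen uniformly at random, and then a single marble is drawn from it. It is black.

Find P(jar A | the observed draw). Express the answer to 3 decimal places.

0.195

For each hypothesis, P(data | H) works out to: P(data | jar A) = (4/9) = 0.44444; P(data | jar B) = (7/11) = 0.63636; P(data | jar C) = (7/9) = 0.77778; P(data | jar D) = (5/12) = 0.41667.
The prior-weighted likelihoods are 1/4 · 0.44444 = 0.11111, 1/4 · 0.63636 = 0.15909, 1/4 · 0.77778 = 0.19444, 1/4 · 0.41667 = 0.10417; summing to 0.56881.
By Bayes' rule, P(jar A | data) = (0.11111) / (0.56881) = 0.19534.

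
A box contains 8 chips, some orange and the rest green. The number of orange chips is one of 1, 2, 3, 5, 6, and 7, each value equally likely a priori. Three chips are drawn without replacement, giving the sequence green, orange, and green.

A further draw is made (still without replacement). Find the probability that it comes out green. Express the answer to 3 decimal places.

Under each hypothesis, the probability of the observed sequence is: P(data | r = 1) = (7/8)(1/7)(6/6) = 1/8; P(data | r = 2) = (6/8)(2/7)(5/6) = 5/28; P(data | r = 3) = (5/8)(3/7)(4/6) = 5/28; P(data | r = 5) = (3/8)(5/7)(2/6) = 5/56; P(data | r = 6) = (2/8)(6/7)(1/6) = 1/28; P(data | r = 7) = (1/8)(7/7)(0/6) = 0.
The prior-weighted likelihoods are 1/6 · 1/8 = 1/48, 1/6 · 5/28 = 5/168, 1/6 · 5/28 = 5/168, 1/6 · 5/56 = 5/336, 1/6 · 1/28 = 1/168, 1/6 · 0 = 0; summing to 17/168.
The posterior is then P(r = 1 | data) = 7/34, P(r = 2 | data) = 5/17, P(r = 3 | data) = 5/17, P(r = 5 | data) = 5/34, P(r = 6 | data) = 1/17, P(r = 7 | data) = 0.
Averaging over the posterior, P(green next | data) = (1)(7/34) + (4/5)(5/17) + (3/5)(5/17) + (1/5)(5/34) + (0)(1/17) = 11/17.

0.647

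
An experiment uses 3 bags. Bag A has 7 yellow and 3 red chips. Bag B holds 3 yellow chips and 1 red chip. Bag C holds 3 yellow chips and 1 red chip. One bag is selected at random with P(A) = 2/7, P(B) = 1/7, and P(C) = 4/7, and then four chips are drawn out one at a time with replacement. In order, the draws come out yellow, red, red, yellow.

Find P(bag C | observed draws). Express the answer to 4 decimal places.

Under each hypothesis, the probability of the observed sequence is: P(data | bag A) = (7/10)(3/10)(3/10)(7/10) = 0.0441; P(data | bag B) = (3/4)(1/4)(1/4)(3/4) = 0.035156; P(data | bag C) = (3/4)(1/4)(1/4)(3/4) = 0.035156.
Weighting by the prior gives 2/7 · 0.0441 = 0.0126, 1/7 · 0.035156 = 0.0050223, 4/7 · 0.035156 = 0.020089; with total 0.037712.
So P(bag C | data) = (0.020089) / (0.037712) = 0.53271.

0.5327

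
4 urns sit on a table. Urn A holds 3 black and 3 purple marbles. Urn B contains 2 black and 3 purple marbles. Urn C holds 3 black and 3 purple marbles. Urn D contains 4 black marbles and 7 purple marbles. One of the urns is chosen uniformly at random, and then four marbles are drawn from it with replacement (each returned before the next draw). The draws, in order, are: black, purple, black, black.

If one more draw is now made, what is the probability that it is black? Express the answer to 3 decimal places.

0.459

Under each hypothesis, the probability of the observed sequence is: P(data | urn A) = (3/6)(3/6)(3/6)(3/6) = 0.0625; P(data | urn B) = (2/5)(3/5)(2/5)(2/5) = 0.0384; P(data | urn C) = (3/6)(3/6)(3/6)(3/6) = 0.0625; P(data | urn D) = (4/11)(7/11)(4/11)(4/11) = 0.030599.
Multiplying each by its prior: 1/4 · 0.0625 = 0.015625, 1/4 · 0.0384 = 0.0096, 1/4 · 0.0625 = 0.015625, 1/4 · 0.030599 = 0.0076498; with total 0.0485.
Dividing through by the total gives posterior P(urn A | data) = 0.32217, P(urn B | data) = 0.19794, P(urn C | data) = 0.32217, P(urn D | data) = 0.15773.
The predictive probability is P(black next | data) = (1/2)(0.32217) + (2/5)(0.19794) + (1/2)(0.32217) + (4/11)(0.15773) = 0.4587.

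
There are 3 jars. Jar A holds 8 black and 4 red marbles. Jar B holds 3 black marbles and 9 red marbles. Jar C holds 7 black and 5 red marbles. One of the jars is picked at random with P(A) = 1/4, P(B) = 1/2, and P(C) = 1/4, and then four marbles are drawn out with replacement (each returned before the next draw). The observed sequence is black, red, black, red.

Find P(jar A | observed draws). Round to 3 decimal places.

The likelihood of the observed sequence under each hypothesis: P(data | jar A) = (8/12)(4/12)(8/12)(4/12) = 0.049383; P(data | jar B) = (3/12)(9/12)(3/12)(9/12) = 0.035156; P(data | jar C) = (7/12)(5/12)(7/12)(5/12) = 0.059076.
The prior-weighted likelihoods are 1/4 · 0.049383 = 0.012346, 1/2 · 0.035156 = 0.017578, 1/4 · 0.059076 = 0.014769; these sum to 0.044693.
Hence P(jar A | data) = (0.012346) / (0.044693) = 0.27623.

0.276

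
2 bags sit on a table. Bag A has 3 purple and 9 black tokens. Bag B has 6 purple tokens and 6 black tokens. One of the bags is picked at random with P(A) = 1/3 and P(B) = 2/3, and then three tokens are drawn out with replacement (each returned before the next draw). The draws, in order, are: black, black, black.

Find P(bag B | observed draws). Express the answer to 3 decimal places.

0.372

For each hypothesis, P(data | H) works out to: P(data | bag A) = (9/12)(9/12)(9/12) = 27/64; P(data | bag B) = (6/12)(6/12)(6/12) = 1/8.
Multiplying each by its prior: 1/3 · 27/64 = 9/64, 2/3 · 1/8 = 1/12; these sum to 43/192.
So P(bag B | data) = (1/12) / (43/192) = 16/43.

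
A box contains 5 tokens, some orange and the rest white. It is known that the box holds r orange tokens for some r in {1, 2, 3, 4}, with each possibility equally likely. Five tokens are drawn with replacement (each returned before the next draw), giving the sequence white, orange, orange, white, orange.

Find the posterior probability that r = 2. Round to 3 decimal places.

0.277

Under each hypothesis, the probability of the observed sequence is: P(data | r = 1) = (4/5)(1/5)(1/5)(4/5)(1/5) = 0.00512; P(data | r = 2) = (3/5)(2/5)(2/5)(3/5)(2/5) = 0.02304; P(data | r = 3) = (2/5)(3/5)(3/5)(2/5)(3/5) = 0.03456; P(data | r = 4) = (1/5)(4/5)(4/5)(1/5)(4/5) = 0.02048.
Multiplying each by its prior: 1/4 · 0.00512 = 0.00128, 1/4 · 0.02304 = 0.00576, 1/4 · 0.03456 = 0.00864, 1/4 · 0.02048 = 0.00512; summing to 0.0208.
By Bayes' rule, P(r = 2 | data) = (0.00576) / (0.0208) = 0.27692.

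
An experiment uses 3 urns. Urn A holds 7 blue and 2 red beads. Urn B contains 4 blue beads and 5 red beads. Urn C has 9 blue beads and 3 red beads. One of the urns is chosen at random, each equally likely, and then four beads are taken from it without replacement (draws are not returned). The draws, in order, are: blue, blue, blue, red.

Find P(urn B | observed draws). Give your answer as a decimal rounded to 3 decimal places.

0.130

Under each hypothesis, the probability of the observed sequence is: P(data | urn A) = (7/9)(6/8)(5/7)(2/6) = 0.13889; P(data | urn B) = (4/9)(3/8)(2/7)(5/6) = 0.039683; P(data | urn C) = (9/12)(8/11)(7/10)(3/9) = 0.12727.
Multiplying each by its prior: 1/3 · 0.13889 = 0.046296, 1/3 · 0.039683 = 0.013228, 1/3 · 0.12727 = 0.042424; summing to 0.10195.
Therefore the posterior P(urn B | data) = (0.013228) / (0.10195) = 0.12975.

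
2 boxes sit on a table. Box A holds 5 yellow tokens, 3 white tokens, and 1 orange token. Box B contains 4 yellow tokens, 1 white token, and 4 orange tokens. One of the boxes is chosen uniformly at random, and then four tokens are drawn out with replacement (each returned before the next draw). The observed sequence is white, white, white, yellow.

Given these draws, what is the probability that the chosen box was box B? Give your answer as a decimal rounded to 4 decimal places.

0.0288

For each hypothesis, P(data | H) works out to: P(data | box A) = (3/9)(3/9)(3/9)(5/9) = 0.020576; P(data | box B) = (1/9)(1/9)(1/9)(4/9) = 0.00060966.
The prior-weighted likelihoods are 1/2 · 0.020576 = 0.010288, 1/2 · 0.00060966 = 0.00030483; with total 0.010593.
Therefore the posterior P(box B | data) = (0.00030483) / (0.010593) = 0.028777.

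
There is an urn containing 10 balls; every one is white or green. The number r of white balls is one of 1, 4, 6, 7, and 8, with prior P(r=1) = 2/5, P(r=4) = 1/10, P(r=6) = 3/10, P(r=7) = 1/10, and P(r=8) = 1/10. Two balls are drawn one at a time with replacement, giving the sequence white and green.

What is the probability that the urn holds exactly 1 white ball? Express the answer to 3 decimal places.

Under each hypothesis, the probability of the observed sequence is: P(data | r = 1) = (1/10)(9/10) = 9/100; P(data | r = 4) = (4/10)(6/10) = 6/25; P(data | r = 6) = (6/10)(4/10) = 6/25; P(data | r = 7) = (7/10)(3/10) = 21/100; P(data | r = 8) = (8/10)(2/10) = 4/25.
Weighting by the prior gives 2/5 · 9/100 = 9/250, 1/10 · 6/25 = 3/125, 3/10 · 6/25 = 9/125, 1/10 · 21/100 = 21/1000, 1/10 · 4/25 = 2/125; summing to 169/1000.
By Bayes' rule, P(r = 1 | data) = (9/250) / (169/1000) = 36/169.

0.213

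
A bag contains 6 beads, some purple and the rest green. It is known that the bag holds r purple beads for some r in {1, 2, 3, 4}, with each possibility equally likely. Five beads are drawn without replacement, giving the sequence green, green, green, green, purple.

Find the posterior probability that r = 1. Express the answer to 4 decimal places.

0.7143

Under each hypothesis, the probability of the observed sequence is: P(data | r = 1) = (5/6)(4/5)(3/4)(2/3)(1/2) = 1/6; P(data | r = 2) = (4/6)(3/5)(2/4)(1/3)(2/2) = 1/15; P(data | r = 3) = (3/6)(2/5)(1/4)(0/3) = 0; P(data | r = 4) = (2/6)(1/5)(0/4) = 0.
Multiplying each by its prior: 1/4 · 1/6 = 1/24, 1/4 · 1/15 = 1/60, 1/4 · 0 = 0, 1/4 · 0 = 0; these sum to 7/120.
So P(r = 1 | data) = (1/24) / (7/120) = 5/7.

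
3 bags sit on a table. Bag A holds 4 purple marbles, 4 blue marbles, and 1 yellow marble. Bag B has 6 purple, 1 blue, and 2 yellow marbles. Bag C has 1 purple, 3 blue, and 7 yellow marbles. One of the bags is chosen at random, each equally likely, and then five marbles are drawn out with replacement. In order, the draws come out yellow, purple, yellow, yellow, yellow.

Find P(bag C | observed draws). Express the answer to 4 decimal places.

0.8980

Under each hypothesis, the probability of the observed sequence is: P(data | bag A) = (1/9)(4/9)(1/9)(1/9)(1/9) = 6.774e-05; P(data | bag B) = (2/9)(6/9)(2/9)(2/9)(2/9) = 0.0016258; P(data | bag C) = (7/11)(1/11)(7/11)(7/11)(7/11) = 0.014908.
Weighting by the prior gives 1/3 · 6.774e-05 = 2.258e-05, 1/3 · 0.0016258 = 0.00054192, 1/3 · 0.014908 = 0.0049694; with total 0.0055339.
Therefore the posterior P(bag C | data) = (0.0049694) / (0.0055339) = 0.89799.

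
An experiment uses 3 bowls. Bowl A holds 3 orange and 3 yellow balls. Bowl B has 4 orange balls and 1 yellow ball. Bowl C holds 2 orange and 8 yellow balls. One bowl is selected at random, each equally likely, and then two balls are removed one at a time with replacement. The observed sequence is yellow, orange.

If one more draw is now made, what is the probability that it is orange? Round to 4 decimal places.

For each hypothesis, P(data | H) works out to: P(data | bowl A) = (3/6)(3/6) = 1/4; P(data | bowl B) = (1/5)(4/5) = 4/25; P(data | bowl C) = (8/10)(2/10) = 4/25.
The prior-weighted likelihoods are 1/3 · 1/4 = 1/12, 1/3 · 4/25 = 4/75, 1/3 · 4/25 = 4/75; with total 19/100.
The posterior is then P(bowl A | data) = 25/57, P(bowl B | data) = 16/57, P(bowl C | data) = 16/57.
So P(orange next | data) = Σ P(orange next | H) P(H | data) = (1/2)(25/57) + (4/5)(16/57) + (1/5)(16/57) = 1/2.

0.5000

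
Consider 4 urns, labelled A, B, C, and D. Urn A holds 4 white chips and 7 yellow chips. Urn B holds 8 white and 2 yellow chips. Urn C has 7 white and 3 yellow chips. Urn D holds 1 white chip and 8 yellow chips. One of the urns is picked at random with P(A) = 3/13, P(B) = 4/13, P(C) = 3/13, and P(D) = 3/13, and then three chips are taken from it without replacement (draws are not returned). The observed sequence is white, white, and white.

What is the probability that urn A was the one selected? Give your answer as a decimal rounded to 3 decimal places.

The likelihood of the observed sequence under each hypothesis: P(data | urn A) = (4/11)(3/10)(2/9) = 0.024242; P(data | urn B) = (8/10)(7/9)(6/8) = 0.46667; P(data | urn C) = (7/10)(6/9)(5/8) = 0.29167; P(data | urn D) = (1/9)(0/8) = 0.
Multiplying each by its prior: 3/13 · 0.024242 = 0.0055944, 4/13 · 0.46667 = 0.14359, 3/13 · 0.29167 = 0.067308, 3/13 · 0 = 0; these sum to 0.21649.
So P(urn A | data) = (0.0055944) / (0.21649) = 0.025841.

0.026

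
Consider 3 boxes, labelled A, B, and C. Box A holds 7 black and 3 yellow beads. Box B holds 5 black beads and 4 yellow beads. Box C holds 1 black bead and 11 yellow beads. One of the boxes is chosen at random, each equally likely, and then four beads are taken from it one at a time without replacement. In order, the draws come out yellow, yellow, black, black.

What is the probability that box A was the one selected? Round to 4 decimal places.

0.3865

Compute the likelihood of the observed sequence for each case: P(data | box A) = (3/10)(2/9)(7/8)(6/7) = 0.05; P(data | box B) = (4/9)(3/8)(5/7)(4/6) = 0.079365; P(data | box C) = (11/12)(10/11)(1/10)(0/9) = 0.
Weighting by the prior gives 1/3 · 0.05 = 0.016667, 1/3 · 0.079365 = 0.026455, 1/3 · 0 = 0; with total 0.043122.
Hence P(box A | data) = (0.016667) / (0.043122) = 0.3865.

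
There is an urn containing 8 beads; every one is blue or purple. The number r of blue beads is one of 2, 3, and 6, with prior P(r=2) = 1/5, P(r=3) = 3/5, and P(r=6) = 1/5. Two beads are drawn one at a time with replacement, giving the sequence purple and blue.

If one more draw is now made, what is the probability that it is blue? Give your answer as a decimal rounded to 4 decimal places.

0.4185

For each hypothesis, P(data | H) works out to: P(data | r = 2) = (6/8)(2/8) = 3/16; P(data | r = 3) = (5/8)(3/8) = 15/64; P(data | r = 6) = (2/8)(6/8) = 3/16.
Weighting by the prior gives 1/5 · 3/16 = 3/80, 3/5 · 15/64 = 9/64, 1/5 · 3/16 = 3/80; with total 69/320.
Dividing through by the total gives posterior P(r = 2 | data) = 4/23, P(r = 3 | data) = 15/23, P(r = 6 | data) = 4/23.
Averaging over the posterior, P(blue next | data) = (1/4)(4/23) + (3/8)(15/23) + (3/4)(4/23) = 77/184.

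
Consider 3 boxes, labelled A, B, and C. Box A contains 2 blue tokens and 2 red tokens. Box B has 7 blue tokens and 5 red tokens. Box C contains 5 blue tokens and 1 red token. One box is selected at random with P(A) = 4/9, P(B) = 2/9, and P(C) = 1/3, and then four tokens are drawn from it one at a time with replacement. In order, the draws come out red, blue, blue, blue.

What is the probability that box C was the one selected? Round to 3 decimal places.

Under each hypothesis, the probability of the observed sequence is: P(data | box A) = (2/4)(2/4)(2/4)(2/4) = 0.0625; P(data | box B) = (5/12)(7/12)(7/12)(7/12) = 0.082706; P(data | box C) = (1/6)(5/6)(5/6)(5/6) = 0.096451.
Weighting by the prior gives 4/9 · 0.0625 = 0.027778, 2/9 · 0.082706 = 0.018379, 1/3 · 0.096451 = 0.03215; summing to 0.078307.
Hence P(box C | data) = (0.03215) / (0.078307) = 0.41057.

0.411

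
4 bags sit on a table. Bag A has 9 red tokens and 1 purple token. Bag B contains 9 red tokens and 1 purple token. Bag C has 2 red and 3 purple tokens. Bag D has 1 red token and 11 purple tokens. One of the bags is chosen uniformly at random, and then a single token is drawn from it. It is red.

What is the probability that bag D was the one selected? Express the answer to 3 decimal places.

The likelihood of this draw under each hypothesis: P(data | bag A) = (9/10) = 9/10; P(data | bag B) = (9/10) = 9/10; P(data | bag C) = (2/5) = 2/5; P(data | bag D) = (1/12) = 1/12.
The prior-weighted likelihoods are 1/4 · 9/10 = 9/40, 1/4 · 9/10 = 9/40, 1/4 · 2/5 = 1/10, 1/4 · 1/12 = 1/48; summing to 137/240.
So P(bag D | data) = (1/48) / (137/240) = 5/137.

0.036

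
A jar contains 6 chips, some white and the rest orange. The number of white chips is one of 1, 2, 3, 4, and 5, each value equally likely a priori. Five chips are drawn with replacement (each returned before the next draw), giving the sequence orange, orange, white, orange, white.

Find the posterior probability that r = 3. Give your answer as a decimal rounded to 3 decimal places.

0.313

Compute the likelihood of the observed sequence for each case: P(data | r = 1) = (5/6)(5/6)(1/6)(5/6)(1/6) = 0.016075; P(data | r = 2) = (4/6)(4/6)(2/6)(4/6)(2/6) = 0.032922; P(data | r = 3) = (3/6)(3/6)(3/6)(3/6)(3/6) = 0.03125; P(data | r = 4) = (2/6)(2/6)(4/6)(2/6)(4/6) = 0.016461; P(data | r = 5) = (1/6)(1/6)(5/6)(1/6)(5/6) = 0.003215.
Weighting by the prior gives 1/5 · 0.016075 = 0.003215, 1/5 · 0.032922 = 0.0065844, 1/5 · 0.03125 = 0.00625, 1/5 · 0.016461 = 0.0032922, 1/5 · 0.003215 = 0.000643; with total 0.019985.
By Bayes' rule, P(r = 3 | data) = (0.00625) / (0.019985) = 0.31274.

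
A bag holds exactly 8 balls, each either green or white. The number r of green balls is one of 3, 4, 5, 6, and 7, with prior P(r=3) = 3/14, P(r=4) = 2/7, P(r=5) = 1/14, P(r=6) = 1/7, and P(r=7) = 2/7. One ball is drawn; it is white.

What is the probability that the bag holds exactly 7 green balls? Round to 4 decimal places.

0.0952

For each hypothesis, P(data | H) works out to: P(data | r = 3) = (5/8) = 5/8; P(data | r = 4) = (4/8) = 1/2; P(data | r = 5) = (3/8) = 3/8; P(data | r = 6) = (2/8) = 1/4; P(data | r = 7) = (1/8) = 1/8.
Multiplying each by its prior: 3/14 · 5/8 = 15/112, 2/7 · 1/2 = 1/7, 1/14 · 3/8 = 3/112, 1/7 · 1/4 = 1/28, 2/7 · 1/8 = 1/28; these sum to 3/8.
So P(r = 7 | data) = (1/28) / (3/8) = 2/21.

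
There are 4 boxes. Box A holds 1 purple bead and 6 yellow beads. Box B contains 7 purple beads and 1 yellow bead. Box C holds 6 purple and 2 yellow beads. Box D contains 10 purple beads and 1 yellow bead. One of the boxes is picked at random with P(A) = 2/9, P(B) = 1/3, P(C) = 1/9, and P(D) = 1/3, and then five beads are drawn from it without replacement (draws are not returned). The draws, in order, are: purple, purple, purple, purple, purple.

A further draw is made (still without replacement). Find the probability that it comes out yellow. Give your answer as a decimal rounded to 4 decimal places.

For each hypothesis, P(data | H) works out to: P(data | box A) = (1/7)(0/6) = 0; P(data | box B) = (7/8)(6/7)(5/6)(4/5)(3/4) = 0.375; P(data | box C) = (6/8)(5/7)(4/6)(3/5)(2/4) = 0.10714; P(data | box D) = (10/11)(9/10)(8/9)(7/8)(6/7) = 0.54545.
The prior-weighted likelihoods are 2/9 · 0 = 0, 1/3 · 0.375 = 0.125, 1/9 · 0.10714 = 0.011905, 1/3 · 0.54545 = 0.18182; summing to 0.31872.
Normalising, the posterior is P(box A | data) = 0, P(box B | data) = 0.39219, P(box C | data) = 0.037351, P(box D | data) = 0.57046.
So P(yellow next | data) = Σ P(yellow next | H) P(H | data) = (1/3)(0.39219) + (2/3)(0.037351) + (1/6)(0.57046) = 0.25071.

0.2507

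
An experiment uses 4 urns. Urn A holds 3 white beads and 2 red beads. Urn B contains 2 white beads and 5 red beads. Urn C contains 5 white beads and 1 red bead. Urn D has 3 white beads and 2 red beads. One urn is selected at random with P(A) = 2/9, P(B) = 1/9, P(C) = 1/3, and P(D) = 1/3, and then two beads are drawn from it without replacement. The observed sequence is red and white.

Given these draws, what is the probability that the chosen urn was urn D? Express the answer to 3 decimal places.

The likelihood of the observed sequence under each hypothesis: P(data | urn A) = (2/5)(3/4) = 3/10; P(data | urn B) = (5/7)(2/6) = 5/21; P(data | urn C) = (1/6)(5/5) = 1/6; P(data | urn D) = (2/5)(3/4) = 3/10.
Weighting by the prior gives 2/9 · 3/10 = 1/15, 1/9 · 5/21 = 5/189, 1/3 · 1/6 = 1/18, 1/3 · 3/10 = 1/10; with total 47/189.
So P(urn D | data) = (1/10) / (47/189) = 189/470.

0.402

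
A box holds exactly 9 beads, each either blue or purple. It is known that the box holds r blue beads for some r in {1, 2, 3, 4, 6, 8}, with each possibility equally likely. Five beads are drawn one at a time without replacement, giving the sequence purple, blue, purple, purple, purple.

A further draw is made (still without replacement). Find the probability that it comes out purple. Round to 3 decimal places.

0.732

Under each hypothesis, the probability of the observed sequence is: P(data | r = 1) = (8/9)(1/8)(7/7)(6/6)(5/5) = 1/9; P(data | r = 2) = (7/9)(2/8)(6/7)(5/6)(4/5) = 1/9; P(data | r = 3) = (6/9)(3/8)(5/7)(4/6)(3/5) = 1/14; P(data | r = 4) = (5/9)(4/8)(4/7)(3/6)(2/5) = 2/63; P(data | r = 6) = (3/9)(6/8)(2/7)(1/6)(0/5) = 0; P(data | r = 8) = (1/9)(8/8)(0/7) = 0.
Weighting by the prior gives 1/6 · 1/9 = 1/54, 1/6 · 1/9 = 1/54, 1/6 · 1/14 = 1/84, 1/6 · 2/63 = 1/189, 1/6 · 0 = 0, 1/6 · 0 = 0; summing to 41/756.
The posterior is then P(r = 1 | data) = 14/41, P(r = 2 | data) = 14/41, P(r = 3 | data) = 9/41, P(r = 4 | data) = 4/41, P(r = 6 | data) = 0, P(r = 8 | data) = 0.
The predictive probability is P(purple next | data) = (1)(14/41) + (3/4)(14/41) + (1/2)(9/41) + (1/4)(4/41) = 30/41.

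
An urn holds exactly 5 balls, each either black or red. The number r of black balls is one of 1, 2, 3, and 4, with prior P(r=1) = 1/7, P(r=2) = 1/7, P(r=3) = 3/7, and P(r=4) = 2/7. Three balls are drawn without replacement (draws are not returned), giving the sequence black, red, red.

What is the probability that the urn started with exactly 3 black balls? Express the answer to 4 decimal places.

The likelihood of the observed sequence under each hypothesis: P(data | r = 1) = (1/5)(4/4)(3/3) = 1/5; P(data | r = 2) = (2/5)(3/4)(2/3) = 1/5; P(data | r = 3) = (3/5)(2/4)(1/3) = 1/10; P(data | r = 4) = (4/5)(1/4)(0/3) = 0.
The prior-weighted likelihoods are 1/7 · 1/5 = 1/35, 1/7 · 1/5 = 1/35, 3/7 · 1/10 = 3/70, 2/7 · 0 = 0; these sum to 1/10.
Hence P(r = 3 | data) = (3/70) / (1/10) = 3/7.

0.4286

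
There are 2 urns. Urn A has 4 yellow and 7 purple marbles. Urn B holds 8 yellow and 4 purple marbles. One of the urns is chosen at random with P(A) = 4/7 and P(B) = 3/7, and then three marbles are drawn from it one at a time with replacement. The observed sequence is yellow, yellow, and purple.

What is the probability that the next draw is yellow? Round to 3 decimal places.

0.536

The likelihood of the observed sequence under each hypothesis: P(data | urn A) = (4/11)(4/11)(7/11) = 0.084147; P(data | urn B) = (8/12)(8/12)(4/12) = 0.14815.
Multiplying each by its prior: 4/7 · 0.084147 = 0.048084, 3/7 · 0.14815 = 0.063492; these sum to 0.11158.
Dividing through by the total gives posterior P(urn A | data) = 0.43095, P(urn B | data) = 0.56905.
The predictive probability is P(yellow next | data) = (4/11)(0.43095) + (2/3)(0.56905) = 0.53607.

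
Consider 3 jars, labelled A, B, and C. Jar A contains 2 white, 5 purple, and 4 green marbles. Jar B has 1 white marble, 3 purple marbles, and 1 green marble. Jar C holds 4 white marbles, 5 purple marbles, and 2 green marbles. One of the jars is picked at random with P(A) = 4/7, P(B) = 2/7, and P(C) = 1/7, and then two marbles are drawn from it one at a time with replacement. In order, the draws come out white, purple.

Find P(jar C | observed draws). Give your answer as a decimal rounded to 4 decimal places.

0.2246

Compute the likelihood of the observed sequence for each case: P(data | jar A) = (2/11)(5/11) = 0.082645; P(data | jar B) = (1/5)(3/5) = 0.12; P(data | jar C) = (4/11)(5/11) = 0.16529.
The prior-weighted likelihoods are 4/7 · 0.082645 = 0.047226, 2/7 · 0.12 = 0.034286, 1/7 · 0.16529 = 0.023613; these sum to 0.10512.
Therefore the posterior P(jar C | data) = (0.023613) / (0.10512) = 0.22462.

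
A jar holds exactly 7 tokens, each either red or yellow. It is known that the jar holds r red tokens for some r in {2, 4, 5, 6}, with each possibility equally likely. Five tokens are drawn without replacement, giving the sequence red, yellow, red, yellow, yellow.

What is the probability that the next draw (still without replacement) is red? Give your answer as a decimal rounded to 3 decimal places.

0.375

Under each hypothesis, the probability of the observed sequence is: P(data | r = 2) = (2/7)(5/6)(1/5)(4/4)(3/3) = 1/21; P(data | r = 4) = (4/7)(3/6)(3/5)(2/4)(1/3) = 1/35; P(data | r = 5) = (5/7)(2/6)(4/5)(1/4)(0/3) = 0; P(data | r = 6) = (6/7)(1/6)(5/5)(0/4) = 0.
Multiplying each by its prior: 1/4 · 1/21 = 1/84, 1/4 · 1/35 = 1/140, 1/4 · 0 = 0, 1/4 · 0 = 0; summing to 2/105.
The posterior is then P(r = 2 | data) = 5/8, P(r = 4 | data) = 3/8, P(r = 5 | data) = 0, P(r = 6 | data) = 0.
The predictive probability is P(red next | data) = (0)(5/8) + (1)(3/8) = 3/8.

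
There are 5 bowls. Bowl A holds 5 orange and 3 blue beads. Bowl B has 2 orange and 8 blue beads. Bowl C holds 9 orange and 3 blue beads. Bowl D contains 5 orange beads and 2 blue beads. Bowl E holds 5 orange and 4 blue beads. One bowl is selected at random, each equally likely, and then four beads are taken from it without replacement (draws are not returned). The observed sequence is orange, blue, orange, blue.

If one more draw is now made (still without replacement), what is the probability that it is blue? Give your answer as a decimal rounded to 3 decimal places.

For each hypothesis, P(data | H) works out to: P(data | bowl A) = (5/8)(3/7)(4/6)(2/5) = 0.071429; P(data | bowl B) = (2/10)(8/9)(1/8)(7/7) = 0.022222; P(data | bowl C) = (9/12)(3/11)(8/10)(2/9) = 0.036364; P(data | bowl D) = (5/7)(2/6)(4/5)(1/4) = 0.047619; P(data | bowl E) = (5/9)(4/8)(4/7)(3/6) = 0.079365.
Multiplying each by its prior: 1/5 · 0.071429 = 0.014286, 1/5 · 0.022222 = 0.0044444, 1/5 · 0.036364 = 0.0072727, 1/5 · 0.047619 = 0.0095238, 1/5 · 0.079365 = 0.015873; these sum to 0.0514.
Dividing through by the total gives posterior P(bowl A | data) = 0.27793, P(bowl B | data) = 0.086468, P(bowl C | data) = 0.14149, P(bowl D | data) = 0.18529, P(bowl E | data) = 0.30882.
Averaging over the posterior, P(blue next | data) = (1/4)(0.27793) + (1)(0.086468) + (1/8)(0.14149) + (0)(0.18529) + (2/5)(0.30882) = 0.29716.

0.297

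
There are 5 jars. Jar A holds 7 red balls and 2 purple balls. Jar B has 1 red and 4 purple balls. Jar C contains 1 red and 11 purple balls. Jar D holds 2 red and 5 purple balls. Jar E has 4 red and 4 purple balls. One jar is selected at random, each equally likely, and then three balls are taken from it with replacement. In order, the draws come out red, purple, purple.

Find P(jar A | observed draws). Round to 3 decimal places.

0.076

Compute the likelihood of the observed sequence for each case: P(data | jar A) = (7/9)(2/9)(2/9) = 0.038409; P(data | jar B) = (1/5)(4/5)(4/5) = 0.128; P(data | jar C) = (1/12)(11/12)(11/12) = 0.070023; P(data | jar D) = (2/7)(5/7)(5/7) = 0.14577; P(data | jar E) = (4/8)(4/8)(4/8) = 0.125.
Weighting by the prior gives 1/5 · 0.038409 = 0.0076818, 1/5 · 0.128 = 0.0256, 1/5 · 0.070023 = 0.014005, 1/5 · 0.14577 = 0.029155, 1/5 · 0.125 = 0.025; with total 0.10144.
Therefore the posterior P(jar A | data) = (0.0076818) / (0.10144) = 0.075726.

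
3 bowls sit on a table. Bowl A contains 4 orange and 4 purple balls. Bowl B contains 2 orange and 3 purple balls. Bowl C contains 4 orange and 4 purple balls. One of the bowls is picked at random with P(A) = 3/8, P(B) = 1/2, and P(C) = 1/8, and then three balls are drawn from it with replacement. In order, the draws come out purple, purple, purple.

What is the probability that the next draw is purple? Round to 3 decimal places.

Under each hypothesis, the probability of the observed sequence is: P(data | bowl A) = (4/8)(4/8)(4/8) = 0.125; P(data | bowl B) = (3/5)(3/5)(3/5) = 0.216; P(data | bowl C) = (4/8)(4/8)(4/8) = 0.125.
The prior-weighted likelihoods are 3/8 · 0.125 = 0.046875, 1/2 · 0.216 = 0.108, 1/8 · 0.125 = 0.015625; with total 0.1705.
Dividing through by the total gives posterior P(bowl A | data) = 0.27493, P(bowl B | data) = 0.63343, P(bowl C | data) = 0.091642.
So P(purple next | data) = Σ P(purple next | H) P(H | data) = (1/2)(0.27493) + (3/5)(0.63343) + (1/2)(0.091642) = 0.56334.

0.563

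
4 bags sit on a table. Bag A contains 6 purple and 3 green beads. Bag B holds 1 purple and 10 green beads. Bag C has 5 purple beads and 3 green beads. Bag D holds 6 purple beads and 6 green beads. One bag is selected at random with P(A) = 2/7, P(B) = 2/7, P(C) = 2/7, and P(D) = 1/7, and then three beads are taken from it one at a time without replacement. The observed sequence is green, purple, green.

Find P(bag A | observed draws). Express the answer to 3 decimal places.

0.223

Under each hypothesis, the probability of the observed sequence is: P(data | bag A) = (3/9)(6/8)(2/7) = 0.071429; P(data | bag B) = (10/11)(1/10)(9/9) = 0.090909; P(data | bag C) = (3/8)(5/7)(2/6) = 0.089286; P(data | bag D) = (6/12)(6/11)(5/10) = 0.13636.
Multiplying each by its prior: 2/7 · 0.071429 = 0.020408, 2/7 · 0.090909 = 0.025974, 2/7 · 0.089286 = 0.02551, 1/7 · 0.13636 = 0.019481; summing to 0.091373.
So P(bag A | data) = (0.020408) / (0.091373) = 0.22335.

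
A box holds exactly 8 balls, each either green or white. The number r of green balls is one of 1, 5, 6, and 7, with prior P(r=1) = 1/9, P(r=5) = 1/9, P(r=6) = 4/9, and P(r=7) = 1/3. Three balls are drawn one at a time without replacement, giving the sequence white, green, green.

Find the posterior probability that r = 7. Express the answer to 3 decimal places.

0.296

Compute the likelihood of the observed sequence for each case: P(data | r = 1) = (7/8)(1/7)(0/6) = 0; P(data | r = 5) = (3/8)(5/7)(4/6) = 5/28; P(data | r = 6) = (2/8)(6/7)(5/6) = 5/28; P(data | r = 7) = (1/8)(7/7)(6/6) = 1/8.
Weighting by the prior gives 1/9 · 0 = 0, 1/9 · 5/28 = 5/252, 4/9 · 5/28 = 5/63, 1/3 · 1/8 = 1/24; with total 71/504.
So P(r = 7 | data) = (1/24) / (71/504) = 21/71.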